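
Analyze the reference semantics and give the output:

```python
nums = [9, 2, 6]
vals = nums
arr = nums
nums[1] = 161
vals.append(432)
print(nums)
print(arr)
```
[9, 161, 6, 432]
[9, 161, 6, 432]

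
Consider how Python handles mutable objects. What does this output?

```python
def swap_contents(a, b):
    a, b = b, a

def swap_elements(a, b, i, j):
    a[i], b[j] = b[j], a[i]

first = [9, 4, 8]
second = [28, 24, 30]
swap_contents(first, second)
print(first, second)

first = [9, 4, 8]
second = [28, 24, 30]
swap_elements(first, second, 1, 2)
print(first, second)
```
[9, 4, 8] [28, 24, 30]
[9, 30, 8] [28, 24, 4]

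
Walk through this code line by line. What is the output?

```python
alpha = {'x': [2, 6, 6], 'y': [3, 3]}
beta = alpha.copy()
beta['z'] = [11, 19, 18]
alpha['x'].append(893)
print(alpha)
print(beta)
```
{'x': [2, 6, 6, 893], 'y': [3, 3]}
{'x': [2, 6, 6, 893], 'y': [3, 3], 'z': [11, 19, 18]}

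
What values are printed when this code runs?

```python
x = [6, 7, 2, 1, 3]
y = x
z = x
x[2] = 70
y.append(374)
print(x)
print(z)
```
[6, 7, 70, 1, 3, 374]
[6, 7, 70, 1, 3, 374]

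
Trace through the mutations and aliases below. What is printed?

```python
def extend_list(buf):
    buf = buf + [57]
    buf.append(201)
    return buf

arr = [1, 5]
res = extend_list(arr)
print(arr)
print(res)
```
[1, 5]
[1, 5, 57, 201]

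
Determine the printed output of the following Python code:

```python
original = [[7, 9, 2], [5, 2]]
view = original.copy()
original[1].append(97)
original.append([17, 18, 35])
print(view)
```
[[7, 9, 2], [5, 2, 97]]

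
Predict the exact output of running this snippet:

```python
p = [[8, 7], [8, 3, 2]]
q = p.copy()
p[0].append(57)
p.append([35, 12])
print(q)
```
[[8, 7, 57], [8, 3, 2]]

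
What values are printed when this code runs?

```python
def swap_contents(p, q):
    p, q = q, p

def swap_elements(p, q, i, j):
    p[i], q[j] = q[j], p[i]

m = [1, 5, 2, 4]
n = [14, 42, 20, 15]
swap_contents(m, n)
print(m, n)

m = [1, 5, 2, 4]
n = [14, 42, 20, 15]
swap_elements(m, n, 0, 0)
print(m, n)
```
[1, 5, 2, 4] [14, 42, 20, 15]
[14, 5, 2, 4] [1, 42, 20, 15]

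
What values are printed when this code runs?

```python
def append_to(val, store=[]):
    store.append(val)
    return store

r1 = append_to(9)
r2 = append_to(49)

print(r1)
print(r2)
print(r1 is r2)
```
[9, 49]
[9, 49]
True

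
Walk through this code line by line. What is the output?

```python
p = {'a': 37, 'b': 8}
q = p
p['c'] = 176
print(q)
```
{'a': 37, 'b': 8, 'c': 176}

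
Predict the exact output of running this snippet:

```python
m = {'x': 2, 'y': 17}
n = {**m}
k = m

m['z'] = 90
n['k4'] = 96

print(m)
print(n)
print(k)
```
{'x': 2, 'y': 17, 'z': 90}
{'x': 2, 'y': 17, 'k4': 96}
{'x': 2, 'y': 17, 'z': 90}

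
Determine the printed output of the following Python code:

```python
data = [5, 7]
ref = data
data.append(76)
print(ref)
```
[5, 7, 76]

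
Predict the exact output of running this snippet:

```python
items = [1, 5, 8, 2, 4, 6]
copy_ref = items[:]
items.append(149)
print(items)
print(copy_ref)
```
[1, 5, 8, 2, 4, 6, 149]
[1, 5, 8, 2, 4, 6]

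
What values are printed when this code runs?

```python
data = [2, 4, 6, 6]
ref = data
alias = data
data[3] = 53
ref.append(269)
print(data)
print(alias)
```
[2, 4, 6, 53, 269]
[2, 4, 6, 53, 269]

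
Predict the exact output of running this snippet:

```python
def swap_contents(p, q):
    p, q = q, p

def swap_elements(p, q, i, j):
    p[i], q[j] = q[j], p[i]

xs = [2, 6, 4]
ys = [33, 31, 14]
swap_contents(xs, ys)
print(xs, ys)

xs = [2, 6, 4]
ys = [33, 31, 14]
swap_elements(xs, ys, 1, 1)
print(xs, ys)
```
[2, 6, 4] [33, 31, 14]
[2, 31, 4] [33, 6, 14]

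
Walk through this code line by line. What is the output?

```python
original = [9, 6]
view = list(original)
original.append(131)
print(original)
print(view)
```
[9, 6, 131]
[9, 6]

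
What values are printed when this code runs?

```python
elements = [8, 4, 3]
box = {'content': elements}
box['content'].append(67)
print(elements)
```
[8, 4, 3, 67]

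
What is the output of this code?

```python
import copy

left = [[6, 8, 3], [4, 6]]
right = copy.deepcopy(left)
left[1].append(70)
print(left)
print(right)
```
[[6, 8, 3], [4, 6, 70]]
[[6, 8, 3], [4, 6]]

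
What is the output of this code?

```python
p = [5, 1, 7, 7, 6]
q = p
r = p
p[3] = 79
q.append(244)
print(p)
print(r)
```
[5, 1, 7, 79, 6, 244]
[5, 1, 7, 79, 6, 244]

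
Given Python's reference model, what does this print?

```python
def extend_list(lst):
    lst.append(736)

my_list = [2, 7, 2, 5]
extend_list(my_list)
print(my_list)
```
[2, 7, 2, 5, 736]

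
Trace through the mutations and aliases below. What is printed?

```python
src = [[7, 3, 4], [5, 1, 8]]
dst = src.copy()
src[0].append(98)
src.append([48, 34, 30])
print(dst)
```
[[7, 3, 4, 98], [5, 1, 8]]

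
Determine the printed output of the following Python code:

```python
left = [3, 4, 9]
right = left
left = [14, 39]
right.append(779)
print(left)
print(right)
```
[14, 39]
[3, 4, 9, 779]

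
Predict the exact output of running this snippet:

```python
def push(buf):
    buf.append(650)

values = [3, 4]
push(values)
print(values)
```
[3, 4, 650]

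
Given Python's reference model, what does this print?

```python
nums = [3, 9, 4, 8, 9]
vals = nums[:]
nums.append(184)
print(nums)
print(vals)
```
[3, 9, 4, 8, 9, 184]
[3, 9, 4, 8, 9]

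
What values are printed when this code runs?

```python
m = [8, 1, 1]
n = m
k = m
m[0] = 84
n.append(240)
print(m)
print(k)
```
[84, 1, 1, 240]
[84, 1, 1, 240]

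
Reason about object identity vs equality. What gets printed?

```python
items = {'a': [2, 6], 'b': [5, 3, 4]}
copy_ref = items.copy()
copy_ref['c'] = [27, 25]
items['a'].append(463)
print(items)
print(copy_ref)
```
{'a': [2, 6, 463], 'b': [5, 3, 4]}
{'a': [2, 6, 463], 'b': [5, 3, 4], 'c': [27, 25]}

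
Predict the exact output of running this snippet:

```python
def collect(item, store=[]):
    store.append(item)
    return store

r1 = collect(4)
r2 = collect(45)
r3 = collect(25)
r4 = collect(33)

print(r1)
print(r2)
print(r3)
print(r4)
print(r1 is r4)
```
[4, 45, 25, 33]
[4, 45, 25, 33]
[4, 45, 25, 33]
[4, 45, 25, 33]
True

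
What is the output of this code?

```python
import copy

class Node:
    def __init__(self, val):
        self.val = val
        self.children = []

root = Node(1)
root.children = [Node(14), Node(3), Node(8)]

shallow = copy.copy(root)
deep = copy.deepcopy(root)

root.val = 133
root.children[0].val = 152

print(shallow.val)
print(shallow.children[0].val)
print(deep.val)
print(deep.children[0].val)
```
1
152
1
14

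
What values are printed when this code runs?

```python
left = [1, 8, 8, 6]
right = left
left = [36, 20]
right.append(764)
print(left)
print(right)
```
[36, 20]
[1, 8, 8, 6, 764]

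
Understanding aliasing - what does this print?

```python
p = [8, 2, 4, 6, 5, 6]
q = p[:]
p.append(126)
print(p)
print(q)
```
[8, 2, 4, 6, 5, 6, 126]
[8, 2, 4, 6, 5, 6]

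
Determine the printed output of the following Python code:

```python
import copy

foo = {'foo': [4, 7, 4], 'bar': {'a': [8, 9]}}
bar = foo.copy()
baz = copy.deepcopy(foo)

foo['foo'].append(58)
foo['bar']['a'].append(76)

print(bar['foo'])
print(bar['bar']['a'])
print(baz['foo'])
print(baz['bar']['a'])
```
[4, 7, 4, 58]
[8, 9, 76]
[4, 7, 4]
[8, 9]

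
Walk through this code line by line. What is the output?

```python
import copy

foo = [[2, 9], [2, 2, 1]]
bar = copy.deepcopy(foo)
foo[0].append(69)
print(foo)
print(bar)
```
[[2, 9, 69], [2, 2, 1]]
[[2, 9], [2, 2, 1]]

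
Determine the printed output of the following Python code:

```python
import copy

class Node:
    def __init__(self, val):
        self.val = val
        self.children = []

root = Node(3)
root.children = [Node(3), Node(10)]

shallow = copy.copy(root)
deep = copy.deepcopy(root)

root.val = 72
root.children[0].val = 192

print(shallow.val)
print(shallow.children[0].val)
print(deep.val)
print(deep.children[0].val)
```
3
192
3
3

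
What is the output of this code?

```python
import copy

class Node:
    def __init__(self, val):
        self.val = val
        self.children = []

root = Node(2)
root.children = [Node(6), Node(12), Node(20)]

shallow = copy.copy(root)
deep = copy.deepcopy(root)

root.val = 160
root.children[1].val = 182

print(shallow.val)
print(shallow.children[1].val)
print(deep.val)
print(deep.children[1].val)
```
2
182
2
12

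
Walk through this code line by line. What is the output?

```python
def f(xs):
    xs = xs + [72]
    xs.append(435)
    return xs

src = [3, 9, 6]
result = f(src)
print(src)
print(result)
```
[3, 9, 6]
[3, 9, 6, 72, 435]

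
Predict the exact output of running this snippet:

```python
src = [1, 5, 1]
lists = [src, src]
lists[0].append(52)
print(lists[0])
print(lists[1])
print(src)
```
[1, 5, 1, 52]
[1, 5, 1, 52]
[1, 5, 1, 52]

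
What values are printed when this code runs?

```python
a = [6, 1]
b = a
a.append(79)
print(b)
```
[6, 1, 79]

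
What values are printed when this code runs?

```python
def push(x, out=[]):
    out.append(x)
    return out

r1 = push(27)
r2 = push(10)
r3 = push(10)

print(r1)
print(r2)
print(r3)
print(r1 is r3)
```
[27, 10, 10]
[27, 10, 10]
[27, 10, 10]
True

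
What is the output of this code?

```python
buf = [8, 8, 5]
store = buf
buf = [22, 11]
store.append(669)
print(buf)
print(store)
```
[22, 11]
[8, 8, 5, 669]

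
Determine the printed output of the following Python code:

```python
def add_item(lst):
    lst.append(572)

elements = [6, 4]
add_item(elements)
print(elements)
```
[6, 4, 572]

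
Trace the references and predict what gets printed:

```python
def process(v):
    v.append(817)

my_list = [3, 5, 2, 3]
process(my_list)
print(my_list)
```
[3, 5, 2, 3, 817]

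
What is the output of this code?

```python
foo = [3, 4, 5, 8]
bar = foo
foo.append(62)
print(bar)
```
[3, 4, 5, 8, 62]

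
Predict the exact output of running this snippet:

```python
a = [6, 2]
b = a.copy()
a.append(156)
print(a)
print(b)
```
[6, 2, 156]
[6, 2]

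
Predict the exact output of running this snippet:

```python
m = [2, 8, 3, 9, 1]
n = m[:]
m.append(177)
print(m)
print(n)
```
[2, 8, 3, 9, 1, 177]
[2, 8, 3, 9, 1]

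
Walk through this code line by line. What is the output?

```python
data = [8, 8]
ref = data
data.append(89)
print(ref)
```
[8, 8, 89]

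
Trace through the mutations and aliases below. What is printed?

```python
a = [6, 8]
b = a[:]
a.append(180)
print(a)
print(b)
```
[6, 8, 180]
[6, 8]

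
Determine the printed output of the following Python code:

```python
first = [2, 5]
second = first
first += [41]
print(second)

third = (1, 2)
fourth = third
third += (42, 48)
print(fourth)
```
[2, 5, 41]
(1, 2)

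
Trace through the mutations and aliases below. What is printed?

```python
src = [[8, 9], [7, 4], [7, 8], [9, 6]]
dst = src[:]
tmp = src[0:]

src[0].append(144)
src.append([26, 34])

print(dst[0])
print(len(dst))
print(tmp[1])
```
[8, 9, 144]
4
[7, 4]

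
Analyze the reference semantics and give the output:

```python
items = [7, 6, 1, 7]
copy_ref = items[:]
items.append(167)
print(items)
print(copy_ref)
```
[7, 6, 1, 7, 167]
[7, 6, 1, 7]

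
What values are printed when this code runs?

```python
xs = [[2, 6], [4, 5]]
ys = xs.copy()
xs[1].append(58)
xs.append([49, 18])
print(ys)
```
[[2, 6], [4, 5, 58]]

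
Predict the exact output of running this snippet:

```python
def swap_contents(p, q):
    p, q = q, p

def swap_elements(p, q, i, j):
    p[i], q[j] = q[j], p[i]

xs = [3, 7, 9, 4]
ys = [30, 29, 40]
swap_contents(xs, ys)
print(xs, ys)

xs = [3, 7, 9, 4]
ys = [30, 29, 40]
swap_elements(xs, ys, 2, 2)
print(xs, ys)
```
[3, 7, 9, 4] [30, 29, 40]
[3, 7, 40, 4] [30, 29, 9]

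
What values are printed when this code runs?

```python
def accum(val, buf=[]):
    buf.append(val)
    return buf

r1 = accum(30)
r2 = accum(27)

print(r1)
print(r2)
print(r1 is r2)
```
[30, 27]
[30, 27]
True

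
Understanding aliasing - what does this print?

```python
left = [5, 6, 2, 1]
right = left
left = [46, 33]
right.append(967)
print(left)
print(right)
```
[46, 33]
[5, 6, 2, 1, 967]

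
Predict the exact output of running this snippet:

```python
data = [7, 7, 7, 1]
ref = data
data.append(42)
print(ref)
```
[7, 7, 7, 1, 42]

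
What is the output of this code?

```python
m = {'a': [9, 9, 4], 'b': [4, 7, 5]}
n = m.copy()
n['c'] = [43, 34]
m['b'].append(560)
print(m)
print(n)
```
{'a': [9, 9, 4], 'b': [4, 7, 5, 560]}
{'a': [9, 9, 4], 'b': [4, 7, 5, 560], 'c': [43, 34]}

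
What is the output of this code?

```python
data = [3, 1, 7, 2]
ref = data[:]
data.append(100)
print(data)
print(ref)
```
[3, 1, 7, 2, 100]
[3, 1, 7, 2]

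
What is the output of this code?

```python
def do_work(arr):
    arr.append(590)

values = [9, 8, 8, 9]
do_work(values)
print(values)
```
[9, 8, 8, 9, 590]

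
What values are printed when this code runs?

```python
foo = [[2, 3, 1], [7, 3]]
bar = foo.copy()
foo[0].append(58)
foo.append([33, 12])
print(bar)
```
[[2, 3, 1, 58], [7, 3]]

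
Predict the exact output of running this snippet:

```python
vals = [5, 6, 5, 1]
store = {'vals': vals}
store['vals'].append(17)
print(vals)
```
[5, 6, 5, 1, 17]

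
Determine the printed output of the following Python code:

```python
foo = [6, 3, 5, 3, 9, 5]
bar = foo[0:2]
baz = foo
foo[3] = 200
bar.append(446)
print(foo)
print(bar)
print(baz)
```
[6, 3, 5, 200, 9, 5]
[6, 3, 446]
[6, 3, 5, 200, 9, 5]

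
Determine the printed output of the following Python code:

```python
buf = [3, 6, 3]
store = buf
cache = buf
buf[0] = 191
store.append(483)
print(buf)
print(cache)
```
[191, 6, 3, 483]
[191, 6, 3, 483]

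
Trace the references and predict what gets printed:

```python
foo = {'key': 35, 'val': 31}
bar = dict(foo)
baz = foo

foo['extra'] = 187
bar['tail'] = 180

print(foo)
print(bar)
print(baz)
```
{'key': 35, 'val': 31, 'extra': 187}
{'key': 35, 'val': 31, 'tail': 180}
{'key': 35, 'val': 31, 'extra': 187}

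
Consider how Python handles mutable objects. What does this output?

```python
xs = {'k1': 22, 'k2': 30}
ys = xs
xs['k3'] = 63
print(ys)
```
{'k1': 22, 'k2': 30, 'k3': 63}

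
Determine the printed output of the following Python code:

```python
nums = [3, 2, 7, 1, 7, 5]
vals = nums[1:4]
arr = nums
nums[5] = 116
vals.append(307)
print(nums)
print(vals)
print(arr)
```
[3, 2, 7, 1, 7, 116]
[2, 7, 1, 307]
[3, 2, 7, 1, 7, 116]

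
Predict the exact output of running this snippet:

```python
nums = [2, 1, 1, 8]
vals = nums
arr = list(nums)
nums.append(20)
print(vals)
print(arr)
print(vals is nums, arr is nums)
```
[2, 1, 1, 8, 20]
[2, 1, 1, 8]
True False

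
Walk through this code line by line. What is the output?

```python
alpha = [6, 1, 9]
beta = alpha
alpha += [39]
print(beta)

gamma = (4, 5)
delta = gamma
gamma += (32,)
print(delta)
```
[6, 1, 9, 39]
(4, 5)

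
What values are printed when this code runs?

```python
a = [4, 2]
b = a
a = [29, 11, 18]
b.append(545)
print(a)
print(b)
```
[29, 11, 18]
[4, 2, 545]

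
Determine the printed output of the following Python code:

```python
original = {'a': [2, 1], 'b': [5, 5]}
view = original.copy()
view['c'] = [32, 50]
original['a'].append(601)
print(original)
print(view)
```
{'a': [2, 1, 601], 'b': [5, 5]}
{'a': [2, 1, 601], 'b': [5, 5], 'c': [32, 50]}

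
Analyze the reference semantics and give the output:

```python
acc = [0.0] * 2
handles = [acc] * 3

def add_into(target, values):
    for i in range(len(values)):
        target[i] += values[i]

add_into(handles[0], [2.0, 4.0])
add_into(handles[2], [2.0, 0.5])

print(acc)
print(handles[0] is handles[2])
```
[4.0, 4.5]
True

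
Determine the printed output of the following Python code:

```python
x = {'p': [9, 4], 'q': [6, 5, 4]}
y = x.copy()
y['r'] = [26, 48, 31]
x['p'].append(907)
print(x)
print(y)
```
{'p': [9, 4, 907], 'q': [6, 5, 4]}
{'p': [9, 4, 907], 'q': [6, 5, 4], 'r': [26, 48, 31]}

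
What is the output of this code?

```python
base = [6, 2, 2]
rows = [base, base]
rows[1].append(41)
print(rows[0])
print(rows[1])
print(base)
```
[6, 2, 2, 41]
[6, 2, 2, 41]
[6, 2, 2, 41]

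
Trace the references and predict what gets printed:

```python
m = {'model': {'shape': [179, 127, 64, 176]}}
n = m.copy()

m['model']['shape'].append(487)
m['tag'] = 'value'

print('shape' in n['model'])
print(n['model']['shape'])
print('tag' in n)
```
True
[179, 127, 64, 176, 487]
False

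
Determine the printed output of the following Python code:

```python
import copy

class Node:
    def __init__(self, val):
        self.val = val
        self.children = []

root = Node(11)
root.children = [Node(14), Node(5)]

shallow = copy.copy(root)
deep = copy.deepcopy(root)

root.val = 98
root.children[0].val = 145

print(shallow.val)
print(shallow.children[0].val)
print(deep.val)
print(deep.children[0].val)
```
11
145
11
14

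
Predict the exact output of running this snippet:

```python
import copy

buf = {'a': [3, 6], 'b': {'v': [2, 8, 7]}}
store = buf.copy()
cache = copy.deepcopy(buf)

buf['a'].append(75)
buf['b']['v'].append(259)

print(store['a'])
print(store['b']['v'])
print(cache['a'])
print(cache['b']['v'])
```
[3, 6, 75]
[2, 8, 7, 259]
[3, 6]
[2, 8, 7]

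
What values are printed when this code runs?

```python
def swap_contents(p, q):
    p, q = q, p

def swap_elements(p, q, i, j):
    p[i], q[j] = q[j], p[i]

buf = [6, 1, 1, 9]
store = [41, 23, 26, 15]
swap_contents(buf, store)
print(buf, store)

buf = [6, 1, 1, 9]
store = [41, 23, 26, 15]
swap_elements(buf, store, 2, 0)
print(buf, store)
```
[6, 1, 1, 9] [41, 23, 26, 15]
[6, 1, 41, 9] [1, 23, 26, 15]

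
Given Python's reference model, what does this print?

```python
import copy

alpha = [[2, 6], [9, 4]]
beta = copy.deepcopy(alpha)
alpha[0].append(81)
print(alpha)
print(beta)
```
[[2, 6, 81], [9, 4]]
[[2, 6], [9, 4]]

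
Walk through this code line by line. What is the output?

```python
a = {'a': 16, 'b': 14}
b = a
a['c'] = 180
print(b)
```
{'a': 16, 'b': 14, 'c': 180}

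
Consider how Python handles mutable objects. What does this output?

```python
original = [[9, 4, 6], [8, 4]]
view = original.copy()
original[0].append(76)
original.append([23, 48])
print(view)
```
[[9, 4, 6, 76], [8, 4]]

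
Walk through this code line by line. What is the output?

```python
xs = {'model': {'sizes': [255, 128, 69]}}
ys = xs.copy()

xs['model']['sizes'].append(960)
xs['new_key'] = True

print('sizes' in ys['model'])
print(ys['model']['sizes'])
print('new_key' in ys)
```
True
[255, 128, 69, 960]
False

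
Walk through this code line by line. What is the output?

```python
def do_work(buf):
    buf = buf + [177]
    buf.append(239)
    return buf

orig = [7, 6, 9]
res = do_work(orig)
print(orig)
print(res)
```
[7, 6, 9]
[7, 6, 9, 177, 239]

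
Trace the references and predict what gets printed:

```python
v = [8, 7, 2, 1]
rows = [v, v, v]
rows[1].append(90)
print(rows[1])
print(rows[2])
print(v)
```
[8, 7, 2, 1, 90]
[8, 7, 2, 1, 90]
[8, 7, 2, 1, 90]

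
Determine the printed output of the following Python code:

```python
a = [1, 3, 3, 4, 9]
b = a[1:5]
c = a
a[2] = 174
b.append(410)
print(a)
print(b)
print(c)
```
[1, 3, 174, 4, 9]
[3, 3, 4, 9, 410]
[1, 3, 174, 4, 9]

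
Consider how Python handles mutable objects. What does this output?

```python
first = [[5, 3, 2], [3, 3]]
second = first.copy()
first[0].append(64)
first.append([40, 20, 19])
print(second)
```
[[5, 3, 2, 64], [3, 3]]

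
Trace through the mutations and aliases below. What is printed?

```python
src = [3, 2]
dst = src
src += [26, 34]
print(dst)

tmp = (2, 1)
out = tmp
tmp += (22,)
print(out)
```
[3, 2, 26, 34]
(2, 1)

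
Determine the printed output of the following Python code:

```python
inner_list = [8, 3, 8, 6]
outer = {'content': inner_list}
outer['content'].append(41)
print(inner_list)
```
[8, 3, 8, 6, 41]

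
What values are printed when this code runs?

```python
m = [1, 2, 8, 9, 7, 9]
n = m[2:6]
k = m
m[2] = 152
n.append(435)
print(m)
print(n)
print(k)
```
[1, 2, 152, 9, 7, 9]
[8, 9, 7, 9, 435]
[1, 2, 152, 9, 7, 9]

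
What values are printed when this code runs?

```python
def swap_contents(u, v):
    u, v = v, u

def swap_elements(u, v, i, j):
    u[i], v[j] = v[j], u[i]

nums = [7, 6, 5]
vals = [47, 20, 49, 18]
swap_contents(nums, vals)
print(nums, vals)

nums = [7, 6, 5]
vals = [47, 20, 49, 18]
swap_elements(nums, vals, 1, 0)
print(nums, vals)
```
[7, 6, 5] [47, 20, 49, 18]
[7, 47, 5] [6, 20, 49, 18]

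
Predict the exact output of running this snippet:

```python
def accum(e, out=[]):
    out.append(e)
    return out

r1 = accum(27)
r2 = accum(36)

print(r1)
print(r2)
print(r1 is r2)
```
[27, 36]
[27, 36]
True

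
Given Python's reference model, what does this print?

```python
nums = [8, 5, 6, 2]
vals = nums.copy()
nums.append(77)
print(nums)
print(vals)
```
[8, 5, 6, 2, 77]
[8, 5, 6, 2]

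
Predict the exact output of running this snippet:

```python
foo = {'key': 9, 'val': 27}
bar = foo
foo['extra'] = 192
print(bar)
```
{'key': 9, 'val': 27, 'extra': 192}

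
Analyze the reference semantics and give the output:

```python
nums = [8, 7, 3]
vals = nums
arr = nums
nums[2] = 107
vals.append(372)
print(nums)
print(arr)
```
[8, 7, 107, 372]
[8, 7, 107, 372]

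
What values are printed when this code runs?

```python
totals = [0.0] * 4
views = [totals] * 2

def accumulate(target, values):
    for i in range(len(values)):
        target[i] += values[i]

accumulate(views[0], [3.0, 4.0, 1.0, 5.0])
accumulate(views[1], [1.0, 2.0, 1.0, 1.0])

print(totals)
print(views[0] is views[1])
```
[4.0, 6.0, 2.0, 6.0]
True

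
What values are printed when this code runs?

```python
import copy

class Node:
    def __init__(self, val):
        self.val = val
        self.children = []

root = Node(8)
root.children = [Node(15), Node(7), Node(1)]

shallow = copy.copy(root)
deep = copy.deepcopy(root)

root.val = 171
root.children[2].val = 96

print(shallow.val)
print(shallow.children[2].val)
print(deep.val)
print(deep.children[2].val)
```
8
96
8
1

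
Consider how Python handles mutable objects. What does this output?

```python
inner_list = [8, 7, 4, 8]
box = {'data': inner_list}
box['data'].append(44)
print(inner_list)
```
[8, 7, 4, 8, 44]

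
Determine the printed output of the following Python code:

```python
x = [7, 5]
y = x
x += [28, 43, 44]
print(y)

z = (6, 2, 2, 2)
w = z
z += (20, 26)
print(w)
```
[7, 5, 28, 43, 44]
(6, 2, 2, 2)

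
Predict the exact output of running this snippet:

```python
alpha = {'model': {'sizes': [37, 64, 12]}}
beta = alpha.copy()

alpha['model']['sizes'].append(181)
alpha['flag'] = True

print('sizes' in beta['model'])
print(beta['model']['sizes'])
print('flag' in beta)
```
True
[37, 64, 12, 181]
False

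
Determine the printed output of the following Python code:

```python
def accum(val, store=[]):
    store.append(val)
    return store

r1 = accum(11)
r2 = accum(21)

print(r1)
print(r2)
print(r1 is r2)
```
[11, 21]
[11, 21]
True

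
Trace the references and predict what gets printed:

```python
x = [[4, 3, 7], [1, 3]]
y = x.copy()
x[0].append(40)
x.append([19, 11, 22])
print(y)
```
[[4, 3, 7, 40], [1, 3]]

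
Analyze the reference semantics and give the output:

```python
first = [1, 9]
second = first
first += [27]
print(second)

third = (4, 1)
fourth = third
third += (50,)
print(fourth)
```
[1, 9, 27]
(4, 1)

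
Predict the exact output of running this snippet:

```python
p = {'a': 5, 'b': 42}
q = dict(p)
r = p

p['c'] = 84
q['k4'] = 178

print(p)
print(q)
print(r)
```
{'a': 5, 'b': 42, 'c': 84}
{'a': 5, 'b': 42, 'k4': 178}
{'a': 5, 'b': 42, 'c': 84}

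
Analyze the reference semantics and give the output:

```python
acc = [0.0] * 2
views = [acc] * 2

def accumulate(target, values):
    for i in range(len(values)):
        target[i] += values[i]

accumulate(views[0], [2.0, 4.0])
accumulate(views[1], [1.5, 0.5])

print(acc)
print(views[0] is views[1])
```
[3.5, 4.5]
True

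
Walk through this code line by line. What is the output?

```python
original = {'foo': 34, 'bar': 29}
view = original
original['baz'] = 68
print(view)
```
{'foo': 34, 'bar': 29, 'baz': 68}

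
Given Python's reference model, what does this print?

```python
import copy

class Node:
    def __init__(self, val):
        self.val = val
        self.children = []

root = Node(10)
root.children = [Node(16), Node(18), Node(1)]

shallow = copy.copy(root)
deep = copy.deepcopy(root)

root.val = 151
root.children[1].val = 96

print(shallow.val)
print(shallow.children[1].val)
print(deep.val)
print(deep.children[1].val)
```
10
96
10
18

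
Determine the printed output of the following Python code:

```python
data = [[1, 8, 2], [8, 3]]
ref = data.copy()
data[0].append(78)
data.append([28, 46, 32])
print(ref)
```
[[1, 8, 2, 78], [8, 3]]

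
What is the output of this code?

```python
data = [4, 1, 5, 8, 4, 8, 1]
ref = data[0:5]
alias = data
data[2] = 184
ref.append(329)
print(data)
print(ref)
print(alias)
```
[4, 1, 184, 8, 4, 8, 1]
[4, 1, 5, 8, 4, 329]
[4, 1, 184, 8, 4, 8, 1]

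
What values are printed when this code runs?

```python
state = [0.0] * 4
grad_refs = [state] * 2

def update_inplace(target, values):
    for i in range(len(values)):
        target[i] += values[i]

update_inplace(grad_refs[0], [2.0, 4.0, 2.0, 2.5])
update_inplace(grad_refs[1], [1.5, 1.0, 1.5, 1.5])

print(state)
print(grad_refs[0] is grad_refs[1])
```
[3.5, 5.0, 3.5, 4.0]
True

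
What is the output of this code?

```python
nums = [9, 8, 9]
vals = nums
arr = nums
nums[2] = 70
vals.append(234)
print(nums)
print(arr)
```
[9, 8, 70, 234]
[9, 8, 70, 234]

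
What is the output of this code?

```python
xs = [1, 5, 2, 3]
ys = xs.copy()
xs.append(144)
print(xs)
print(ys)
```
[1, 5, 2, 3, 144]
[1, 5, 2, 3]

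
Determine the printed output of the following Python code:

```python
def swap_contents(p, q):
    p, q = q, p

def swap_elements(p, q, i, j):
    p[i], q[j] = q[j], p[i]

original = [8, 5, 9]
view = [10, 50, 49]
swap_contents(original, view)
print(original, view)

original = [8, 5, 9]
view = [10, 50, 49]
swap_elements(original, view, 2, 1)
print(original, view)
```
[8, 5, 9] [10, 50, 49]
[8, 5, 50] [10, 9, 49]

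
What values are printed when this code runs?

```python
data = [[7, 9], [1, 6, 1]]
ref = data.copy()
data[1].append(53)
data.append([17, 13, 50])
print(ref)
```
[[7, 9], [1, 6, 1, 53]]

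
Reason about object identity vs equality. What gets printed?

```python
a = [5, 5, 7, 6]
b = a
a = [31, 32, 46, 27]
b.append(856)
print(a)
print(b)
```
[31, 32, 46, 27]
[5, 5, 7, 6, 856]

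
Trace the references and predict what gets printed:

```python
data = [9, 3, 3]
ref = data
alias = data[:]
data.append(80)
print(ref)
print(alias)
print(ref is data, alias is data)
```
[9, 3, 3, 80]
[9, 3, 3]
True False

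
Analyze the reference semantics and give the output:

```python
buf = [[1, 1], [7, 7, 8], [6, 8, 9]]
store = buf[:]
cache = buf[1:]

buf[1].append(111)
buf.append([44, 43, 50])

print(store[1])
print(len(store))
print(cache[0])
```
[7, 7, 8, 111]
3
[7, 7, 8, 111]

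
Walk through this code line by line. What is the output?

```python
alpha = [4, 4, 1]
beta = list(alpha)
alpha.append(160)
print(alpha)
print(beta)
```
[4, 4, 1, 160]
[4, 4, 1]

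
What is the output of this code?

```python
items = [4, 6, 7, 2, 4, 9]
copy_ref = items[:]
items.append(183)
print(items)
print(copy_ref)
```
[4, 6, 7, 2, 4, 9, 183]
[4, 6, 7, 2, 4, 9]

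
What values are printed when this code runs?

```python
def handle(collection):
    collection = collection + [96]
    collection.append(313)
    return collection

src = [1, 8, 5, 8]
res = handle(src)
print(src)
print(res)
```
[1, 8, 5, 8]
[1, 8, 5, 8, 96, 313]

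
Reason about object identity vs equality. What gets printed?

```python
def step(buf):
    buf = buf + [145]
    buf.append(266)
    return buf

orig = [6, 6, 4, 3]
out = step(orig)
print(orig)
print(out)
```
[6, 6, 4, 3]
[6, 6, 4, 3, 145, 266]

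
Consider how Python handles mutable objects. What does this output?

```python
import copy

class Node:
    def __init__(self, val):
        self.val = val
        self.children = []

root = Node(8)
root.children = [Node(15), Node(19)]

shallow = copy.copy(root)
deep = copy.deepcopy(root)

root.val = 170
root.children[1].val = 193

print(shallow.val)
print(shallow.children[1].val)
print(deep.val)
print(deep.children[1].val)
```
8
193
8
19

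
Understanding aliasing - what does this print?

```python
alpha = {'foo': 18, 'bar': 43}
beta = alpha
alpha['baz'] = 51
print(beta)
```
{'foo': 18, 'bar': 43, 'baz': 51}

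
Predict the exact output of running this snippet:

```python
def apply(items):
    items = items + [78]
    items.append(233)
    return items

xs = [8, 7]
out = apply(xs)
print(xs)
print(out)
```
[8, 7]
[8, 7, 78, 233]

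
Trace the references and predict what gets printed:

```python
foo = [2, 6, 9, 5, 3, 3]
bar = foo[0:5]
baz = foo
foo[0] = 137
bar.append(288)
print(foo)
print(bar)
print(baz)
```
[137, 6, 9, 5, 3, 3]
[2, 6, 9, 5, 3, 288]
[137, 6, 9, 5, 3, 3]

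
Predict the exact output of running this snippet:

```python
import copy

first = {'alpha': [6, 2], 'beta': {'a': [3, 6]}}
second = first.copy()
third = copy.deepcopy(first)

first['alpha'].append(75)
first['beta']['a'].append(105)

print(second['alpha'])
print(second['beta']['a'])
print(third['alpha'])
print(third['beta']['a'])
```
[6, 2, 75]
[3, 6, 105]
[6, 2]
[3, 6]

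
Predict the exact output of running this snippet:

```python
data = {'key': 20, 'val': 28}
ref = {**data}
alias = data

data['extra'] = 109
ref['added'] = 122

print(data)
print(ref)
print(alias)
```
{'key': 20, 'val': 28, 'extra': 109}
{'key': 20, 'val': 28, 'added': 122}
{'key': 20, 'val': 28, 'extra': 109}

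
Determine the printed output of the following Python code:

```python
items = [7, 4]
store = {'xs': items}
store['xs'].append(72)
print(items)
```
[7, 4, 72]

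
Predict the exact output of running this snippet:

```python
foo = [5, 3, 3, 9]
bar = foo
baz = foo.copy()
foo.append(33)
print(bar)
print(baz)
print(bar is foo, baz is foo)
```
[5, 3, 3, 9, 33]
[5, 3, 3, 9]
True False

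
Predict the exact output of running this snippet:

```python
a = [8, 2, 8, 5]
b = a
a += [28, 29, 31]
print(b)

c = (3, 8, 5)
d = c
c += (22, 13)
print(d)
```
[8, 2, 8, 5, 28, 29, 31]
(3, 8, 5)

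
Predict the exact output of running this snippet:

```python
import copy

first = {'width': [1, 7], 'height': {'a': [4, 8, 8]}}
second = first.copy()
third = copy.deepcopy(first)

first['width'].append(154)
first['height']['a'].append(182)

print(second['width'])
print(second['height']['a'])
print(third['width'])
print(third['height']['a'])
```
[1, 7, 154]
[4, 8, 8, 182]
[1, 7]
[4, 8, 8]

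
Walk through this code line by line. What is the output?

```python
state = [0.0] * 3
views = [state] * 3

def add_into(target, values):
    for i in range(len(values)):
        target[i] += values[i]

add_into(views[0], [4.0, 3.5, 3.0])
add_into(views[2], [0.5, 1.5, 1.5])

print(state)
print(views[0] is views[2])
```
[4.5, 5.0, 4.5]
True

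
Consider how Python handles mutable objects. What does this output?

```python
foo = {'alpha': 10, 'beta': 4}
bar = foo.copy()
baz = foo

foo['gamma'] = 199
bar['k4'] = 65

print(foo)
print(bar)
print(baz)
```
{'alpha': 10, 'beta': 4, 'gamma': 199}
{'alpha': 10, 'beta': 4, 'k4': 65}
{'alpha': 10, 'beta': 4, 'gamma': 199}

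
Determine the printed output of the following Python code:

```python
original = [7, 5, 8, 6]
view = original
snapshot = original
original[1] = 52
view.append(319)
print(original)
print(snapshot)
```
[7, 52, 8, 6, 319]
[7, 52, 8, 6, 319]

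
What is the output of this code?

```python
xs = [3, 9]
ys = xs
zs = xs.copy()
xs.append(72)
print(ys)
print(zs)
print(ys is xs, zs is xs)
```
[3, 9, 72]
[3, 9]
True False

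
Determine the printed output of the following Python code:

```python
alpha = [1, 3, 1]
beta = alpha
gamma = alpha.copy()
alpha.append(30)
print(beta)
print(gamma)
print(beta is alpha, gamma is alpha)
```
[1, 3, 1, 30]
[1, 3, 1]
True False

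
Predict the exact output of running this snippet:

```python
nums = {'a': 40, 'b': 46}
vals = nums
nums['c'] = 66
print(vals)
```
{'a': 40, 'b': 46, 'c': 66}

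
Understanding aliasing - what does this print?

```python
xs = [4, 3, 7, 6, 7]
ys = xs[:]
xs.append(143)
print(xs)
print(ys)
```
[4, 3, 7, 6, 7, 143]
[4, 3, 7, 6, 7]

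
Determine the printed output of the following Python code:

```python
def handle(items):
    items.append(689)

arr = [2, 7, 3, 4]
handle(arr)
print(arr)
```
[2, 7, 3, 4, 689]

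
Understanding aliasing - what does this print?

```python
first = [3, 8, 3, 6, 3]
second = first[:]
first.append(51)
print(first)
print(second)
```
[3, 8, 3, 6, 3, 51]
[3, 8, 3, 6, 3]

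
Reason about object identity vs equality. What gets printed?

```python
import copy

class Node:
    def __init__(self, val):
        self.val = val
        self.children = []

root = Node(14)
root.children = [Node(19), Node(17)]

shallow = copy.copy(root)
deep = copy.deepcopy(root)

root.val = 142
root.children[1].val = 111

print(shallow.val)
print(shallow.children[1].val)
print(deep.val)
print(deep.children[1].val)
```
14
111
14
17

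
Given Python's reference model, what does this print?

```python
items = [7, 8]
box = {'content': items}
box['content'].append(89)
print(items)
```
[7, 8, 89]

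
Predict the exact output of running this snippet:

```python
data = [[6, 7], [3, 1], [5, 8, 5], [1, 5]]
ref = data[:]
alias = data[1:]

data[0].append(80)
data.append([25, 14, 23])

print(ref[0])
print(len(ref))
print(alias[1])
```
[6, 7, 80]
4
[5, 8, 5]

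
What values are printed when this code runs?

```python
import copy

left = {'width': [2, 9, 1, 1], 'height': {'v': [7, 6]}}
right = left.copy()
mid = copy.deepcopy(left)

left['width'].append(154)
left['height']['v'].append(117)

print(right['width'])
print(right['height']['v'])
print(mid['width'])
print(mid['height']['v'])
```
[2, 9, 1, 1, 154]
[7, 6, 117]
[2, 9, 1, 1]
[7, 6]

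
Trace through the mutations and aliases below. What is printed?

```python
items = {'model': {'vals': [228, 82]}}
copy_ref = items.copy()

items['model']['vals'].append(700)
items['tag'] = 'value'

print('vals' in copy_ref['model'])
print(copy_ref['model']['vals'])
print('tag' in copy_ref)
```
True
[228, 82, 700]
False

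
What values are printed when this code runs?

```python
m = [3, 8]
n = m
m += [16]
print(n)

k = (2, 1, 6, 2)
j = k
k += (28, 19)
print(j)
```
[3, 8, 16]
(2, 1, 6, 2)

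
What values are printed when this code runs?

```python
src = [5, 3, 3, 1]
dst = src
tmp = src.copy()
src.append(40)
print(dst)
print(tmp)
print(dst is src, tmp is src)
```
[5, 3, 3, 1, 40]
[5, 3, 3, 1]
True False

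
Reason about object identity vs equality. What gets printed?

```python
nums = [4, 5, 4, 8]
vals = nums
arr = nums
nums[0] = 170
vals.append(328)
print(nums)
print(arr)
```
[170, 5, 4, 8, 328]
[170, 5, 4, 8, 328]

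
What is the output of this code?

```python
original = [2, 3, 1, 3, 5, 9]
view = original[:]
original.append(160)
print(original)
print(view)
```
[2, 3, 1, 3, 5, 9, 160]
[2, 3, 1, 3, 5, 9]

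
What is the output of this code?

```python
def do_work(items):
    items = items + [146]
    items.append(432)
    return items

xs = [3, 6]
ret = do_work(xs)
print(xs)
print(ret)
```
[3, 6]
[3, 6, 146, 432]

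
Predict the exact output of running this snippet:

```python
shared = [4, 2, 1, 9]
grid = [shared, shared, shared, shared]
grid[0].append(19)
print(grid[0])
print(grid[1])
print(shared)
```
[4, 2, 1, 9, 19]
[4, 2, 1, 9, 19]
[4, 2, 1, 9, 19]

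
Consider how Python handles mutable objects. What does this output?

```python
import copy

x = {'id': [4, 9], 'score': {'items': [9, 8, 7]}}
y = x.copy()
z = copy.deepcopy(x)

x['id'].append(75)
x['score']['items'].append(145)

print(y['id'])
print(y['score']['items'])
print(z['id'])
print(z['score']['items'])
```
[4, 9, 75]
[9, 8, 7, 145]
[4, 9]
[9, 8, 7]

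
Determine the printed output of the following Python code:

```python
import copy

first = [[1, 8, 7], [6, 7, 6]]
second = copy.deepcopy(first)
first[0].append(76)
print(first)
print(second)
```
[[1, 8, 7, 76], [6, 7, 6]]
[[1, 8, 7], [6, 7, 6]]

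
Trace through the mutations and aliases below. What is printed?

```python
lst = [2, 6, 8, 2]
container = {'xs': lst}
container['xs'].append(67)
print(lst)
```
[2, 6, 8, 2, 67]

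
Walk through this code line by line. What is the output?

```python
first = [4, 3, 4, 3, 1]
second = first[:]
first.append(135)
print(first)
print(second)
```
[4, 3, 4, 3, 1, 135]
[4, 3, 4, 3, 1]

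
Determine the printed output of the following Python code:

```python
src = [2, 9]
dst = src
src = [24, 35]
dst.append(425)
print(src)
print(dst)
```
[24, 35]
[2, 9, 425]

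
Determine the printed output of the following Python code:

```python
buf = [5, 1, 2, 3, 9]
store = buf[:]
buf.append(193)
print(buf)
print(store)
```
[5, 1, 2, 3, 9, 193]
[5, 1, 2, 3, 9]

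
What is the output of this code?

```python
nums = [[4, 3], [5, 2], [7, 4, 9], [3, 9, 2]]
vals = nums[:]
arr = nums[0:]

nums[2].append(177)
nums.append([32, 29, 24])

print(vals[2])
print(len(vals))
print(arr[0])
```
[7, 4, 9, 177]
4
[4, 3]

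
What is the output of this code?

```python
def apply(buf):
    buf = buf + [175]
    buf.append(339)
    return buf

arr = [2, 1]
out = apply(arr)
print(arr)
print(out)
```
[2, 1]
[2, 1, 175, 339]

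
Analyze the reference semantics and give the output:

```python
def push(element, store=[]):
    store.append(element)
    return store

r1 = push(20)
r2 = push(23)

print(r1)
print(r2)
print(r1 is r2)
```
[20, 23]
[20, 23]
True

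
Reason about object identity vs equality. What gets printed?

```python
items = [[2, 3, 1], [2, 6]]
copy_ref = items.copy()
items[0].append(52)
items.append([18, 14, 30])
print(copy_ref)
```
[[2, 3, 1, 52], [2, 6]]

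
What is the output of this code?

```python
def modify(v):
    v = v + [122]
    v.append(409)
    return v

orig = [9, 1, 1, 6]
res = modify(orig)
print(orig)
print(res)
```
[9, 1, 1, 6]
[9, 1, 1, 6, 122, 409]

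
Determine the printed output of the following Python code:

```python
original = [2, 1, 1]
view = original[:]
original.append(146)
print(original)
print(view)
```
[2, 1, 1, 146]
[2, 1, 1]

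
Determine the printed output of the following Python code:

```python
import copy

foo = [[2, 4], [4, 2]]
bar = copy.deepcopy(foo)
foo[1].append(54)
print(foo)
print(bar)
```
[[2, 4], [4, 2, 54]]
[[2, 4], [4, 2]]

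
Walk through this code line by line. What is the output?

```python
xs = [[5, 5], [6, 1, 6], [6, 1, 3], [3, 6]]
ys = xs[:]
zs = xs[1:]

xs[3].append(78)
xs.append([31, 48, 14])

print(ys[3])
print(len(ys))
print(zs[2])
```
[3, 6, 78]
4
[3, 6, 78]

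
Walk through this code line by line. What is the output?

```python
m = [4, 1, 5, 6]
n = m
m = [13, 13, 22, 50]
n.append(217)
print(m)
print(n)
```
[13, 13, 22, 50]
[4, 1, 5, 6, 217]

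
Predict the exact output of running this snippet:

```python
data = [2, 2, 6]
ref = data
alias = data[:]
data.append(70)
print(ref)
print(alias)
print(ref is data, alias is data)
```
[2, 2, 6, 70]
[2, 2, 6]
True False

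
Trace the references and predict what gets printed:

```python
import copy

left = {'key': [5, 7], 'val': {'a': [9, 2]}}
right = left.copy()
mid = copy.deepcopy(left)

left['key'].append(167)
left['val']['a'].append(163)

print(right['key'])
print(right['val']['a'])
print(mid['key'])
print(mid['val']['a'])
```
[5, 7, 167]
[9, 2, 163]
[5, 7]
[9, 2]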